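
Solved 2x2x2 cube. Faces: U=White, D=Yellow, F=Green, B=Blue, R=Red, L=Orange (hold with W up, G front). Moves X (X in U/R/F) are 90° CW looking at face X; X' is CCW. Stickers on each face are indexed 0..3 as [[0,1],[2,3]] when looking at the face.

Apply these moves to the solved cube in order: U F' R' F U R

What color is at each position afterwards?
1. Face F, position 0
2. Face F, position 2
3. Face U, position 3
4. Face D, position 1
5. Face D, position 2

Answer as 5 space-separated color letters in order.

Answer: B R W O Y

Derivation:
After move 1 (U): U=WWWW F=RRGG R=BBRR B=OOBB L=GGOO
After move 2 (F'): F=RGRG U=WWBR R=YBYR D=GOYY L=GWOW
After move 3 (R'): R=BRYY U=WBBO F=RWRR D=GGYG B=YOOB
After move 4 (F): F=RRRW U=WBWW R=BROY D=YBYG L=GGOG
After move 5 (U): U=WWWB F=BRRW R=YOOY B=GGOB L=RROG
After move 6 (R): R=OYYO U=WRWW F=BBRG D=YOYG B=BGWB
Query 1: F[0] = B
Query 2: F[2] = R
Query 3: U[3] = W
Query 4: D[1] = O
Query 5: D[2] = Y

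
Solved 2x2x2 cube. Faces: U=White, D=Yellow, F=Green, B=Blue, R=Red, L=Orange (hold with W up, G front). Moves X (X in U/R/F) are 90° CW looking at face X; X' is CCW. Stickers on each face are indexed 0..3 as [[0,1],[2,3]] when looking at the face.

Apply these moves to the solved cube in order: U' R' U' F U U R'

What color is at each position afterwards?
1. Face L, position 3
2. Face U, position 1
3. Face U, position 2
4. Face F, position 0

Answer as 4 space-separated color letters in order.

After move 1 (U'): U=WWWW F=OOGG R=GGRR B=RRBB L=BBOO
After move 2 (R'): R=GRGR U=WBWR F=OWGW D=YOYG B=YRYB
After move 3 (U'): U=BRWW F=BBGW R=OWGR B=GRYB L=YROO
After move 4 (F): F=GBWB U=BROR R=WWWR D=GOYG L=YYOO
After move 5 (U): U=OBRR F=WWWB R=GRWR B=YYYB L=GBOO
After move 6 (U): U=RORB F=GRWB R=YYWR B=GBYB L=WWOO
After move 7 (R'): R=YRYW U=RYRG F=GOWB D=GRYB B=GBOB
Query 1: L[3] = O
Query 2: U[1] = Y
Query 3: U[2] = R
Query 4: F[0] = G

Answer: O Y R G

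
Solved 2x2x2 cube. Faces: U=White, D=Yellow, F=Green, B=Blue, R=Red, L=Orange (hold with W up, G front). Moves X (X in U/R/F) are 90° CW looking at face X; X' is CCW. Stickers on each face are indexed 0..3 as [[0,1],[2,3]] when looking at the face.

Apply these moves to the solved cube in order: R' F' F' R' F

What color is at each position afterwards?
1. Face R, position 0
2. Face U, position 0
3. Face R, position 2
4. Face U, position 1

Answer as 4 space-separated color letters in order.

After move 1 (R'): R=RRRR U=WBWB F=GWGW D=YGYG B=YBYB
After move 2 (F'): F=WWGG U=WBRR R=GRYR D=OOYG L=OBOW
After move 3 (F'): F=WGWG U=WBGY R=OROR D=BWYG L=OROR
After move 4 (R'): R=RROO U=WYGY F=WBWY D=BGYG B=GBWB
After move 5 (F): F=WWYB U=WYRR R=GRYO D=ORYG L=OBOG
Query 1: R[0] = G
Query 2: U[0] = W
Query 3: R[2] = Y
Query 4: U[1] = Y

Answer: G W Y Y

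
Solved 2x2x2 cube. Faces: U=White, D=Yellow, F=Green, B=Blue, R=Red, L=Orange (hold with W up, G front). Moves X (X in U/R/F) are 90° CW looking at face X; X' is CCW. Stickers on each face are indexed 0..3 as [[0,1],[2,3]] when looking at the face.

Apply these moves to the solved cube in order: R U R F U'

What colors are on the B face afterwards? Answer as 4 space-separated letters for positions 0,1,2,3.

Answer: G W W B

Derivation:
After move 1 (R): R=RRRR U=WGWG F=GYGY D=YBYB B=WBWB
After move 2 (U): U=WWGG F=RRGY R=WBRR B=OOWB L=GYOO
After move 3 (R): R=RWRB U=WRGY F=RBGB D=YWYO B=GOWB
After move 4 (F): F=GRBB U=WROY R=GWYB D=RRYO L=GYOW
After move 5 (U'): U=RYWO F=GYBB R=GRYB B=GWWB L=GOOW
Query: B face = GWWB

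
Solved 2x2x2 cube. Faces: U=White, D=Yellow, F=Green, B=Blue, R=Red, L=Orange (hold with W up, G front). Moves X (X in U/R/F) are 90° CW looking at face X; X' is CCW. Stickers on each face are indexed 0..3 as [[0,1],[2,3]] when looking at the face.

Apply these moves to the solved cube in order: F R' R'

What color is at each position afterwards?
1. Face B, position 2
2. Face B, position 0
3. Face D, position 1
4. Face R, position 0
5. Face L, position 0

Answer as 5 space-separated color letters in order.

Answer: G G W R O

Derivation:
After move 1 (F): F=GGGG U=WWOO R=WRWR D=RRYY L=OYOY
After move 2 (R'): R=RRWW U=WBOB F=GWGO D=RGYG B=YBRB
After move 3 (R'): R=RWRW U=WROY F=GBGB D=RWYO B=GBGB
Query 1: B[2] = G
Query 2: B[0] = G
Query 3: D[1] = W
Query 4: R[0] = R
Query 5: L[0] = O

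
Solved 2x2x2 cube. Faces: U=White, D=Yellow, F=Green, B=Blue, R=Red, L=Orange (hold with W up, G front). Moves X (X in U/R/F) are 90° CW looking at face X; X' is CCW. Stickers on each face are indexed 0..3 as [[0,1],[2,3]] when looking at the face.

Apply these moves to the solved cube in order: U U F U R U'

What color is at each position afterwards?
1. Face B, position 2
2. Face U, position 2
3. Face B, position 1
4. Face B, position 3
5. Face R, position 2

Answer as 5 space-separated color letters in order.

Answer: W O G B R

Derivation:
After move 1 (U): U=WWWW F=RRGG R=BBRR B=OOBB L=GGOO
After move 2 (U): U=WWWW F=BBGG R=OORR B=GGBB L=RROO
After move 3 (F): F=GBGB U=WWOR R=WOWR D=ROYY L=RYOY
After move 4 (U): U=OWRW F=WOGB R=GGWR B=RYBB L=GBOY
After move 5 (R): R=WGRG U=OORB F=WOGY D=RBYR B=WYWB
After move 6 (U'): U=OBOR F=GBGY R=WORG B=WGWB L=WYOY
Query 1: B[2] = W
Query 2: U[2] = O
Query 3: B[1] = G
Query 4: B[3] = B
Query 5: R[2] = R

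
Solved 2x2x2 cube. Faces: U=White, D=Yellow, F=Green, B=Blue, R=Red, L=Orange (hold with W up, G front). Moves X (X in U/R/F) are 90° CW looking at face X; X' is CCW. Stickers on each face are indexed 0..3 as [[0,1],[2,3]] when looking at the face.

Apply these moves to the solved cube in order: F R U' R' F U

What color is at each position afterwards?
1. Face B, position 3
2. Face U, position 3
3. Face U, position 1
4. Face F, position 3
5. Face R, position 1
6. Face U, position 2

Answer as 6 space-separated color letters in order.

Answer: B W G G W B

Derivation:
After move 1 (F): F=GGGG U=WWOO R=WRWR D=RRYY L=OYOY
After move 2 (R): R=WWRR U=WGOG F=GRGY D=RBYB B=OBWB
After move 3 (U'): U=GGWO F=OYGY R=GRRR B=WWWB L=OBOY
After move 4 (R'): R=RRGR U=GWWW F=OGGO D=RYYY B=BWBB
After move 5 (F): F=GOOG U=GWYB R=WRWR D=GRYY L=OROY
After move 6 (U): U=YGBW F=WROG R=BWWR B=ORBB L=GOOY
Query 1: B[3] = B
Query 2: U[3] = W
Query 3: U[1] = G
Query 4: F[3] = G
Query 5: R[1] = W
Query 6: U[2] = B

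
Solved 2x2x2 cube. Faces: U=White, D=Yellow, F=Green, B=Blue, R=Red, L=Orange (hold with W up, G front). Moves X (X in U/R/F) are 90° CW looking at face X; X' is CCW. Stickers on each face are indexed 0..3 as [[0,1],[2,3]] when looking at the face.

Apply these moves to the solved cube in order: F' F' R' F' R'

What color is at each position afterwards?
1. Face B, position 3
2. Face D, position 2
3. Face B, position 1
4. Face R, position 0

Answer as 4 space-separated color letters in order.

After move 1 (F'): F=GGGG U=WWRR R=YRYR D=OOYY L=OWOW
After move 2 (F'): F=GGGG U=WWYY R=OROR D=WWYY L=OROR
After move 3 (R'): R=RROO U=WBYB F=GWGY D=WGYG B=YBWB
After move 4 (F'): F=WYGG U=WBRO R=GRWO D=RRYG L=OBOY
After move 5 (R'): R=ROGW U=WWRY F=WBGO D=RYYG B=GBRB
Query 1: B[3] = B
Query 2: D[2] = Y
Query 3: B[1] = B
Query 4: R[0] = R

Answer: B Y B R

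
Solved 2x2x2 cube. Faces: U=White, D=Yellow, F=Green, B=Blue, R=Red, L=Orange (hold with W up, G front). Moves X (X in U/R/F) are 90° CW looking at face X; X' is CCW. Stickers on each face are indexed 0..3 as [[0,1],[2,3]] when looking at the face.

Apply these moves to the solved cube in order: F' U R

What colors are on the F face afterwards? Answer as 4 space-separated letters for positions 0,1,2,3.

Answer: Y O G Y

Derivation:
After move 1 (F'): F=GGGG U=WWRR R=YRYR D=OOYY L=OWOW
After move 2 (U): U=RWRW F=YRGG R=BBYR B=OWBB L=GGOW
After move 3 (R): R=YBRB U=RRRG F=YOGY D=OBYO B=WWWB
Query: F face = YOGY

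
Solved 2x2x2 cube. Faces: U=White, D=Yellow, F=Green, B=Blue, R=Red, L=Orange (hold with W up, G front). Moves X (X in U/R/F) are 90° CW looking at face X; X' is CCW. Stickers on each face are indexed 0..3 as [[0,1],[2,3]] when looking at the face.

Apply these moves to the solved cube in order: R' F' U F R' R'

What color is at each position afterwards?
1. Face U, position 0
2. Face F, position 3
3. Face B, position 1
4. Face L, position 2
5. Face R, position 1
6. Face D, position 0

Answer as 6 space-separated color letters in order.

After move 1 (R'): R=RRRR U=WBWB F=GWGW D=YGYG B=YBYB
After move 2 (F'): F=WWGG U=WBRR R=GRYR D=OOYG L=OBOW
After move 3 (U): U=RWRB F=GRGG R=YBYR B=OBYB L=WWOW
After move 4 (F): F=GGGR U=RWWW R=RBBR D=YYYG L=WOOO
After move 5 (R'): R=BRRB U=RYWO F=GWGW D=YGYR B=GBYB
After move 6 (R'): R=RBBR U=RYWG F=GYGO D=YWYW B=RBGB
Query 1: U[0] = R
Query 2: F[3] = O
Query 3: B[1] = B
Query 4: L[2] = O
Query 5: R[1] = B
Query 6: D[0] = Y

Answer: R O B O B Y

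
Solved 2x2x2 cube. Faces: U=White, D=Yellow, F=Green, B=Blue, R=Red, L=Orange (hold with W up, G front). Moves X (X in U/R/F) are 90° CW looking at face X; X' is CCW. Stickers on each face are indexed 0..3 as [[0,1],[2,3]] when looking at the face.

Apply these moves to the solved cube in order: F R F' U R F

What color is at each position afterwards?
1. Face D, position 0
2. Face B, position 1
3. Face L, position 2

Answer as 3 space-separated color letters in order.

After move 1 (F): F=GGGG U=WWOO R=WRWR D=RRYY L=OYOY
After move 2 (R): R=WWRR U=WGOG F=GRGY D=RBYB B=OBWB
After move 3 (F'): F=RYGG U=WGWR R=BWRR D=YYYB L=OGOO
After move 4 (U): U=WWRG F=BWGG R=OBRR B=OGWB L=RYOO
After move 5 (R): R=RORB U=WWRG F=BYGB D=YWYO B=GGWB
After move 6 (F): F=GBBY U=WWOY R=ROGB D=RRYO L=RYOW
Query 1: D[0] = R
Query 2: B[1] = G
Query 3: L[2] = O

Answer: R G O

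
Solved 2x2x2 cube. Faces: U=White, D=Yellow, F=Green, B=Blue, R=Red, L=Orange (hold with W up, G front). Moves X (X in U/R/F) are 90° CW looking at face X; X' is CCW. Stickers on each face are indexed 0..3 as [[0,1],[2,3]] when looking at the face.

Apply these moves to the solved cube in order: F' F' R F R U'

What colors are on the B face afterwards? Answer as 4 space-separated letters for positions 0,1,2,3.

After move 1 (F'): F=GGGG U=WWRR R=YRYR D=OOYY L=OWOW
After move 2 (F'): F=GGGG U=WWYY R=OROR D=WWYY L=OROR
After move 3 (R): R=OORR U=WGYG F=GWGY D=WBYB B=YBWB
After move 4 (F): F=GGYW U=WGRR R=YOGR D=ROYB L=OWOB
After move 5 (R): R=GYRO U=WGRW F=GOYB D=RWYY B=RBGB
After move 6 (U'): U=GWWR F=OWYB R=GORO B=GYGB L=RBOB
Query: B face = GYGB

Answer: G Y G B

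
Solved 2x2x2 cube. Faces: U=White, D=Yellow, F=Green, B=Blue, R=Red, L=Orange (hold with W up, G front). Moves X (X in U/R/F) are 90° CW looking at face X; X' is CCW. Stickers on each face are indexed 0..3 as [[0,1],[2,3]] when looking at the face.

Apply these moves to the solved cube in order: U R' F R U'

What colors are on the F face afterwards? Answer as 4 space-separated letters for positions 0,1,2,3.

After move 1 (U): U=WWWW F=RRGG R=BBRR B=OOBB L=GGOO
After move 2 (R'): R=BRBR U=WBWO F=RWGW D=YRYG B=YOYB
After move 3 (F): F=GRWW U=WBOG R=WROR D=BBYG L=GYOR
After move 4 (R): R=OWRR U=WROW F=GBWG D=BYYY B=GOBB
After move 5 (U'): U=RWWO F=GYWG R=GBRR B=OWBB L=GOOR
Query: F face = GYWG

Answer: G Y W G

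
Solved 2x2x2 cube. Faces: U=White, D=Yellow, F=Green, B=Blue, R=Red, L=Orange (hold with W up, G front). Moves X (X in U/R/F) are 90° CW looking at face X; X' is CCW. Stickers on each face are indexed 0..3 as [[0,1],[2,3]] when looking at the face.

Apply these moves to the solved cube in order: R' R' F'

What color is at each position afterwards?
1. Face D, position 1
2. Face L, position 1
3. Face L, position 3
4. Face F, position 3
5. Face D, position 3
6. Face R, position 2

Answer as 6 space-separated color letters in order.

Answer: O Y W G W Y

Derivation:
After move 1 (R'): R=RRRR U=WBWB F=GWGW D=YGYG B=YBYB
After move 2 (R'): R=RRRR U=WYWY F=GBGB D=YWYW B=GBGB
After move 3 (F'): F=BBGG U=WYRR R=WRYR D=OOYW L=OYOW
Query 1: D[1] = O
Query 2: L[1] = Y
Query 3: L[3] = W
Query 4: F[3] = G
Query 5: D[3] = W
Query 6: R[2] = Y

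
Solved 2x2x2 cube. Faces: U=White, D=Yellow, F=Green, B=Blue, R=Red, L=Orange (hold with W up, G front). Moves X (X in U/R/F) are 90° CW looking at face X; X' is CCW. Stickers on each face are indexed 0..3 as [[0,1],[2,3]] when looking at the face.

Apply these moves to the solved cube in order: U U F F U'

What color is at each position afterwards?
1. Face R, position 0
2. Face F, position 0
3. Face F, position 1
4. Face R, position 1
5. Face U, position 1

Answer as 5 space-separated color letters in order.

Answer: G R R G Y

Derivation:
After move 1 (U): U=WWWW F=RRGG R=BBRR B=OOBB L=GGOO
After move 2 (U): U=WWWW F=BBGG R=OORR B=GGBB L=RROO
After move 3 (F): F=GBGB U=WWOR R=WOWR D=ROYY L=RYOY
After move 4 (F): F=GGBB U=WWYY R=OORR D=WWYY L=RROO
After move 5 (U'): U=WYWY F=RRBB R=GGRR B=OOBB L=GGOO
Query 1: R[0] = G
Query 2: F[0] = R
Query 3: F[1] = R
Query 4: R[1] = G
Query 5: U[1] = Y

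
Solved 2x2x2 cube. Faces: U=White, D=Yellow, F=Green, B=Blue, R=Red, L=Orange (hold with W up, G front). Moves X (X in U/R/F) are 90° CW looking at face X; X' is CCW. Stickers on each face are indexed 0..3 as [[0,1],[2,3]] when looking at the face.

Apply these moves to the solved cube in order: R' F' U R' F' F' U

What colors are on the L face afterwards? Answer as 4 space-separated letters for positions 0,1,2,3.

After move 1 (R'): R=RRRR U=WBWB F=GWGW D=YGYG B=YBYB
After move 2 (F'): F=WWGG U=WBRR R=GRYR D=OOYG L=OBOW
After move 3 (U): U=RWRB F=GRGG R=YBYR B=OBYB L=WWOW
After move 4 (R'): R=BRYY U=RYRO F=GWGB D=ORYG B=GBOB
After move 5 (F'): F=WBGG U=RYBY R=RROY D=WWYG L=WOOR
After move 6 (F'): F=BGWG U=RYRO R=WRWY D=ORYG L=WYOB
After move 7 (U): U=RROY F=WRWG R=GBWY B=WYOB L=BGOB
Query: L face = BGOB

Answer: B G O B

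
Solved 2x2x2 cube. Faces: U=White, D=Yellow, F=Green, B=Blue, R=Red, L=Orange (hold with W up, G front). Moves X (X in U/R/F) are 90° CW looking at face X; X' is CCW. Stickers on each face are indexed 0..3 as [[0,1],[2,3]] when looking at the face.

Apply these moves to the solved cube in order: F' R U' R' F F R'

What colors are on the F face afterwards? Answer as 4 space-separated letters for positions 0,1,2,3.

After move 1 (F'): F=GGGG U=WWRR R=YRYR D=OOYY L=OWOW
After move 2 (R): R=YYRR U=WGRG F=GOGY D=OBYB B=RBWB
After move 3 (U'): U=GGWR F=OWGY R=GORR B=YYWB L=RBOW
After move 4 (R'): R=ORGR U=GWWY F=OGGR D=OWYY B=BYBB
After move 5 (F): F=GORG U=GWWB R=WRYR D=GOYY L=ROOW
After move 6 (F): F=RGGO U=GWWO R=WRBR D=YWYY L=RGOO
After move 7 (R'): R=RRWB U=GBWB F=RWGO D=YGYO B=YYWB
Query: F face = RWGO

Answer: R W G O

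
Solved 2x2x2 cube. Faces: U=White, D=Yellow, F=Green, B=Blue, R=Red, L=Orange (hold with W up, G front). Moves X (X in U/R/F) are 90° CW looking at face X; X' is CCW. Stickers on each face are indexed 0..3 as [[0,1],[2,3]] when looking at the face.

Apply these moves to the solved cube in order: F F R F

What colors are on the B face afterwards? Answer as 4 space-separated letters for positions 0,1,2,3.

After move 1 (F): F=GGGG U=WWOO R=WRWR D=RRYY L=OYOY
After move 2 (F): F=GGGG U=WWYY R=OROR D=WWYY L=OROR
After move 3 (R): R=OORR U=WGYG F=GWGY D=WBYB B=YBWB
After move 4 (F): F=GGYW U=WGRR R=YOGR D=ROYB L=OWOB
Query: B face = YBWB

Answer: Y B W B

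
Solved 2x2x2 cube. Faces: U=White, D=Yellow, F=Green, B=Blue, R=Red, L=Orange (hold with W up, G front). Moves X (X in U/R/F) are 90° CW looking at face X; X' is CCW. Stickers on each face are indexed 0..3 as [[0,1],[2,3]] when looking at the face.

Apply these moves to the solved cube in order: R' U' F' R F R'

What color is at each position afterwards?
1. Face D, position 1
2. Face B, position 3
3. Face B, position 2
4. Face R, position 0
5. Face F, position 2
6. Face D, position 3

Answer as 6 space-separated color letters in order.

Answer: O B Y G G O

Derivation:
After move 1 (R'): R=RRRR U=WBWB F=GWGW D=YGYG B=YBYB
After move 2 (U'): U=BBWW F=OOGW R=GWRR B=RRYB L=YBOO
After move 3 (F'): F=OWOG U=BBGR R=GWYR D=BOYG L=YWOW
After move 4 (R): R=YGRW U=BWGG F=OOOG D=BYYR B=RRBB
After move 5 (F): F=OOGO U=BWWW R=GGGW D=RYYR L=YBOY
After move 6 (R'): R=GWGG U=BBWR F=OWGW D=ROYO B=RRYB
Query 1: D[1] = O
Query 2: B[3] = B
Query 3: B[2] = Y
Query 4: R[0] = G
Query 5: F[2] = G
Query 6: D[3] = O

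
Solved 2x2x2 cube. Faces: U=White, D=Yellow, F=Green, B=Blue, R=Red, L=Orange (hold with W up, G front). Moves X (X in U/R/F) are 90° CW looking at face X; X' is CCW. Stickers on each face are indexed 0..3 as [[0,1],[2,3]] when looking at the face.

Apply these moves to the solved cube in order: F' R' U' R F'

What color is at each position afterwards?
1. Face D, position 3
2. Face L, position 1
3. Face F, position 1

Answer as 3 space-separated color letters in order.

After move 1 (F'): F=GGGG U=WWRR R=YRYR D=OOYY L=OWOW
After move 2 (R'): R=RRYY U=WBRB F=GWGR D=OGYG B=YBOB
After move 3 (U'): U=BBWR F=OWGR R=GWYY B=RROB L=YBOW
After move 4 (R): R=YGYW U=BWWR F=OGGG D=OOYR B=RRBB
After move 5 (F'): F=GGOG U=BWYY R=OGOW D=BWYR L=YROW
Query 1: D[3] = R
Query 2: L[1] = R
Query 3: F[1] = G

Answer: R R G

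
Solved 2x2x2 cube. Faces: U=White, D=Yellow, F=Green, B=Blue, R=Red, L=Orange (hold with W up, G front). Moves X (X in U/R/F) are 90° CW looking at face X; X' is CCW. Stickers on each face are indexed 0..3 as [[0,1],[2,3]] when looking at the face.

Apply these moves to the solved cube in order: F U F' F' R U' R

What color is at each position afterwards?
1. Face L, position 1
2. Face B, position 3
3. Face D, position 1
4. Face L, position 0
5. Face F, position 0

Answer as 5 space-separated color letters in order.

Answer: Y B W R G

Derivation:
After move 1 (F): F=GGGG U=WWOO R=WRWR D=RRYY L=OYOY
After move 2 (U): U=OWOW F=WRGG R=BBWR B=OYBB L=GGOY
After move 3 (F'): F=RGWG U=OWBW R=RBRR D=GYYY L=GWOO
After move 4 (F'): F=GGRW U=OWRR R=YBGR D=WOYY L=GWOB
After move 5 (R): R=GYRB U=OGRW F=GORY D=WBYO B=RYWB
After move 6 (U'): U=GWOR F=GWRY R=GORB B=GYWB L=RYOB
After move 7 (R): R=RGBO U=GWOY F=GBRO D=WWYG B=RYWB
Query 1: L[1] = Y
Query 2: B[3] = B
Query 3: D[1] = W
Query 4: L[0] = R
Query 5: F[0] = G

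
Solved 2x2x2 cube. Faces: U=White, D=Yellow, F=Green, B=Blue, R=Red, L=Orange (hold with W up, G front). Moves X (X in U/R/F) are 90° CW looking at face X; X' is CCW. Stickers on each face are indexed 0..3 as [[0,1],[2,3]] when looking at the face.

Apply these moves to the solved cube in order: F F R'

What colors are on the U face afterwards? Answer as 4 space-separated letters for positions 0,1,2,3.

Answer: W B Y B

Derivation:
After move 1 (F): F=GGGG U=WWOO R=WRWR D=RRYY L=OYOY
After move 2 (F): F=GGGG U=WWYY R=OROR D=WWYY L=OROR
After move 3 (R'): R=RROO U=WBYB F=GWGY D=WGYG B=YBWB
Query: U face = WBYB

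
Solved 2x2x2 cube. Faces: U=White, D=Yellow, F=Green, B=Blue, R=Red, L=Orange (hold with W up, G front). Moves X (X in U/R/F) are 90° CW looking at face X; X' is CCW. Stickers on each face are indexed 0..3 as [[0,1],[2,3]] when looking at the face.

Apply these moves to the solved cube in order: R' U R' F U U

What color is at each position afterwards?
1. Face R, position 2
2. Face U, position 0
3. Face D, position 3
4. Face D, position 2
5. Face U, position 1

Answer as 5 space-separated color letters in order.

After move 1 (R'): R=RRRR U=WBWB F=GWGW D=YGYG B=YBYB
After move 2 (U): U=WWBB F=RRGW R=YBRR B=OOYB L=GWOO
After move 3 (R'): R=BRYR U=WYBO F=RWGB D=YRYW B=GOGB
After move 4 (F): F=GRBW U=WYOW R=BROR D=YBYW L=GYOR
After move 5 (U): U=OWWY F=BRBW R=GOOR B=GYGB L=GROR
After move 6 (U): U=WOYW F=GOBW R=GYOR B=GRGB L=BROR
Query 1: R[2] = O
Query 2: U[0] = W
Query 3: D[3] = W
Query 4: D[2] = Y
Query 5: U[1] = O

Answer: O W W Y O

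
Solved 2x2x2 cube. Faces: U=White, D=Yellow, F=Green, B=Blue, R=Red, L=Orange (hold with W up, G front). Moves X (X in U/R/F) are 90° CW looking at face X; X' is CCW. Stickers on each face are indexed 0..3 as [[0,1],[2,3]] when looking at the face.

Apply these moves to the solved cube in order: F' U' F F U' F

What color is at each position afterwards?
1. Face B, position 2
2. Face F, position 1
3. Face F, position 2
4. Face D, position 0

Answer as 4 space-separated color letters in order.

Answer: B B O B

Derivation:
After move 1 (F'): F=GGGG U=WWRR R=YRYR D=OOYY L=OWOW
After move 2 (U'): U=WRWR F=OWGG R=GGYR B=YRBB L=BBOW
After move 3 (F): F=GOGW U=WRWB R=WGRR D=YGYY L=BOOO
After move 4 (F): F=GGWO U=WROO R=WGBR D=RWYY L=BYOG
After move 5 (U'): U=ROWO F=BYWO R=GGBR B=WGBB L=YROG
After move 6 (F): F=WBOY U=ROGR R=WGOR D=BGYY L=YROW
Query 1: B[2] = B
Query 2: F[1] = B
Query 3: F[2] = O
Query 4: D[0] = B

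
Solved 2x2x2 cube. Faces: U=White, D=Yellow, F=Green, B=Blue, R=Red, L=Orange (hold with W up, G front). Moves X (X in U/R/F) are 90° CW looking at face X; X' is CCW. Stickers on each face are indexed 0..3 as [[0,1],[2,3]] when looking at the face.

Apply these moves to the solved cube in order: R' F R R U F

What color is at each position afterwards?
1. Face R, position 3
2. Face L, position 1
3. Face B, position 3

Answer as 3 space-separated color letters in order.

After move 1 (R'): R=RRRR U=WBWB F=GWGW D=YGYG B=YBYB
After move 2 (F): F=GGWW U=WBOO R=WRBR D=RRYG L=OYOG
After move 3 (R): R=BWRR U=WGOW F=GRWG D=RYYY B=OBBB
After move 4 (R): R=RBRW U=WROG F=GYWY D=RBYO B=WBGB
After move 5 (U): U=OWGR F=RBWY R=WBRW B=OYGB L=GYOG
After move 6 (F): F=WRYB U=OWGY R=GBRW D=RWYO L=GROB
Query 1: R[3] = W
Query 2: L[1] = R
Query 3: B[3] = B

Answer: W R B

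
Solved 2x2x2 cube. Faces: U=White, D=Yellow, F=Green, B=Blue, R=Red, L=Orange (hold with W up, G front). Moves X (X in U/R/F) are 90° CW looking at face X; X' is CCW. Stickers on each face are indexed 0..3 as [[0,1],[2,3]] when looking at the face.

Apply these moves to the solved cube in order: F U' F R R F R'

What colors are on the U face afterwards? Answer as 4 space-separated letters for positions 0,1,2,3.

Answer: W O R Y

Derivation:
After move 1 (F): F=GGGG U=WWOO R=WRWR D=RRYY L=OYOY
After move 2 (U'): U=WOWO F=OYGG R=GGWR B=WRBB L=BBOY
After move 3 (F): F=GOGY U=WOYB R=WGOR D=WGYY L=BROR
After move 4 (R): R=OWRG U=WOYY F=GGGY D=WBYW B=BROB
After move 5 (R): R=ROGW U=WGYY F=GBGW D=WOYB B=YROB
After move 6 (F): F=GGWB U=WGRR R=YOYW D=GRYB L=BWOO
After move 7 (R'): R=OWYY U=WORY F=GGWR D=GGYB B=BRRB
Query: U face = WORY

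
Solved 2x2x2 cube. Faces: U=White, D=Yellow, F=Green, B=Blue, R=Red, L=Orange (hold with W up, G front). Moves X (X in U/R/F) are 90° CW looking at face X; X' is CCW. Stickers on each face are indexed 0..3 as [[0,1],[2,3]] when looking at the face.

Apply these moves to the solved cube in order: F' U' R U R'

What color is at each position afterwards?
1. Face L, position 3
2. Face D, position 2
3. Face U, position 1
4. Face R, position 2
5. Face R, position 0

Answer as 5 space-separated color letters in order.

After move 1 (F'): F=GGGG U=WWRR R=YRYR D=OOYY L=OWOW
After move 2 (U'): U=WRWR F=OWGG R=GGYR B=YRBB L=BBOW
After move 3 (R): R=YGRG U=WWWG F=OOGY D=OBYY B=RRRB
After move 4 (U): U=WWGW F=YGGY R=RRRG B=BBRB L=OOOW
After move 5 (R'): R=RGRR U=WRGB F=YWGW D=OGYY B=YBBB
Query 1: L[3] = W
Query 2: D[2] = Y
Query 3: U[1] = R
Query 4: R[2] = R
Query 5: R[0] = R

Answer: W Y R R R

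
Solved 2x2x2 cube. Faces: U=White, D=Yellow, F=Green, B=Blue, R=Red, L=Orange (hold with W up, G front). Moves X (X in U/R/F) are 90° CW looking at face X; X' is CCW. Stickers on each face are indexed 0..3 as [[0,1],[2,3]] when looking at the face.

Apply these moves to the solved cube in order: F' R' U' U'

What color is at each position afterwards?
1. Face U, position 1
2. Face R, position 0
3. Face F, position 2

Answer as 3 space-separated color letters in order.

After move 1 (F'): F=GGGG U=WWRR R=YRYR D=OOYY L=OWOW
After move 2 (R'): R=RRYY U=WBRB F=GWGR D=OGYG B=YBOB
After move 3 (U'): U=BBWR F=OWGR R=GWYY B=RROB L=YBOW
After move 4 (U'): U=BRBW F=YBGR R=OWYY B=GWOB L=RROW
Query 1: U[1] = R
Query 2: R[0] = O
Query 3: F[2] = G

Answer: R O G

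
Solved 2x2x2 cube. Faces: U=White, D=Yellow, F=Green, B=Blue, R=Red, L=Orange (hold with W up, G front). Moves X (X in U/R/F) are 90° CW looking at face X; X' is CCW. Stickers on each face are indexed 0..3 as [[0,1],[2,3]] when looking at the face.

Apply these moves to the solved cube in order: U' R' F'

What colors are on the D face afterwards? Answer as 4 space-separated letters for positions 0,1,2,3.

After move 1 (U'): U=WWWW F=OOGG R=GGRR B=RRBB L=BBOO
After move 2 (R'): R=GRGR U=WBWR F=OWGW D=YOYG B=YRYB
After move 3 (F'): F=WWOG U=WBGG R=ORYR D=BOYG L=BROW
Query: D face = BOYG

Answer: B O Y G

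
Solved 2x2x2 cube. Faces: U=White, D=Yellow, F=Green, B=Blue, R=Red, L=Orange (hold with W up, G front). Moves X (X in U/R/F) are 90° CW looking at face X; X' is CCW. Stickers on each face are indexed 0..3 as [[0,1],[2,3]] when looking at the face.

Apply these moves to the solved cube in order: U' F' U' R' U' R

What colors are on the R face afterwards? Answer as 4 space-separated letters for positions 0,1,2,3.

After move 1 (U'): U=WWWW F=OOGG R=GGRR B=RRBB L=BBOO
After move 2 (F'): F=OGOG U=WWGR R=YGYR D=BOYY L=BWOW
After move 3 (U'): U=WRWG F=BWOG R=OGYR B=YGBB L=RROW
After move 4 (R'): R=GROY U=WBWY F=BROG D=BWYG B=YGOB
After move 5 (U'): U=BYWW F=RROG R=BROY B=GROB L=YGOW
After move 6 (R): R=OBYR U=BRWG F=RWOG D=BOYG B=WRYB
Query: R face = OBYR

Answer: O B Y R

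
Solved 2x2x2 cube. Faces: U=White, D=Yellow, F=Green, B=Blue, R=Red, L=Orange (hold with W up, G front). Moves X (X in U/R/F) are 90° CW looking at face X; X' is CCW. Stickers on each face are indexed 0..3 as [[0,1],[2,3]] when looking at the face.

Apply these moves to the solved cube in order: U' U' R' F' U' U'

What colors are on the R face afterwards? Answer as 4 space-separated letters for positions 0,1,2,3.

Answer: R G Y R

Derivation:
After move 1 (U'): U=WWWW F=OOGG R=GGRR B=RRBB L=BBOO
After move 2 (U'): U=WWWW F=BBGG R=OORR B=GGBB L=RROO
After move 3 (R'): R=OROR U=WBWG F=BWGW D=YBYG B=YGYB
After move 4 (F'): F=WWBG U=WBOO R=BRYR D=ROYG L=RGOW
After move 5 (U'): U=BOWO F=RGBG R=WWYR B=BRYB L=YGOW
After move 6 (U'): U=OOBW F=YGBG R=RGYR B=WWYB L=BROW
Query: R face = RGYR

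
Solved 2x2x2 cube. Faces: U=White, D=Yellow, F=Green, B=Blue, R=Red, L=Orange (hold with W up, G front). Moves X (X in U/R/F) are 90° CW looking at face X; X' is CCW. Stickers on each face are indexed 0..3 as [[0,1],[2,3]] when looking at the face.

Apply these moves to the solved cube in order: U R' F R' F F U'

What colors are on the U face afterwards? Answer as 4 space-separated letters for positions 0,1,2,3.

Answer: Y B W R

Derivation:
After move 1 (U): U=WWWW F=RRGG R=BBRR B=OOBB L=GGOO
After move 2 (R'): R=BRBR U=WBWO F=RWGW D=YRYG B=YOYB
After move 3 (F): F=GRWW U=WBOG R=WROR D=BBYG L=GYOR
After move 4 (R'): R=RRWO U=WYOY F=GBWG D=BRYW B=GOBB
After move 5 (F): F=WGGB U=WYRY R=ORYO D=WRYW L=GBOR
After move 6 (F): F=GWBG U=WYRB R=RRYO D=YOYW L=GWOR
After move 7 (U'): U=YBWR F=GWBG R=GWYO B=RRBB L=GOOR
Query: U face = YBWR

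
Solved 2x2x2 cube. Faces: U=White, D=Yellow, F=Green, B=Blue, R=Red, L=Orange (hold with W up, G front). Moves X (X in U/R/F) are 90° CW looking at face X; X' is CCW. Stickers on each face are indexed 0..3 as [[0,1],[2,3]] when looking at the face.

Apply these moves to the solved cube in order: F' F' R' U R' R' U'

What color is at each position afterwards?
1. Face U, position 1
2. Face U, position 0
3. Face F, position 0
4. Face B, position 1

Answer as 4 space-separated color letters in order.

Answer: G G G O

Derivation:
After move 1 (F'): F=GGGG U=WWRR R=YRYR D=OOYY L=OWOW
After move 2 (F'): F=GGGG U=WWYY R=OROR D=WWYY L=OROR
After move 3 (R'): R=RROO U=WBYB F=GWGY D=WGYG B=YBWB
After move 4 (U): U=YWBB F=RRGY R=YBOO B=ORWB L=GWOR
After move 5 (R'): R=BOYO U=YWBO F=RWGB D=WRYY B=GRGB
After move 6 (R'): R=OOBY U=YGBG F=RWGO D=WWYB B=YRRB
After move 7 (U'): U=GGYB F=GWGO R=RWBY B=OORB L=YROR
Query 1: U[1] = G
Query 2: U[0] = G
Query 3: F[0] = G
Query 4: B[1] = O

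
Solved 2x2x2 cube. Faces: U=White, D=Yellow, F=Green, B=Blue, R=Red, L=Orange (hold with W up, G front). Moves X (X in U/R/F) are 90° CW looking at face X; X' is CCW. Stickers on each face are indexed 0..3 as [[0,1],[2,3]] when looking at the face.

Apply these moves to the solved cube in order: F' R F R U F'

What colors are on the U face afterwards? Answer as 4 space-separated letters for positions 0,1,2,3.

After move 1 (F'): F=GGGG U=WWRR R=YRYR D=OOYY L=OWOW
After move 2 (R): R=YYRR U=WGRG F=GOGY D=OBYB B=RBWB
After move 3 (F): F=GGYO U=WGWW R=RYGR D=RYYB L=OOOB
After move 4 (R): R=GRRY U=WGWO F=GYYB D=RWYR B=WBGB
After move 5 (U): U=WWOG F=GRYB R=WBRY B=OOGB L=GYOB
After move 6 (F'): F=RBGY U=WWWR R=WBRY D=YBYR L=GGOO
Query: U face = WWWR

Answer: W W W R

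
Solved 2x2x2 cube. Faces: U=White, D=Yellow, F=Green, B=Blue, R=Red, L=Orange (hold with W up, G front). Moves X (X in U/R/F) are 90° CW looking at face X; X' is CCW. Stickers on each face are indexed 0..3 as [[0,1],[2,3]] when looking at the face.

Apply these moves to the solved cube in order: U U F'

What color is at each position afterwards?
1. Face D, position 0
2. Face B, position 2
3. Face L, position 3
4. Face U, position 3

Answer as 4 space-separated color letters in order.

After move 1 (U): U=WWWW F=RRGG R=BBRR B=OOBB L=GGOO
After move 2 (U): U=WWWW F=BBGG R=OORR B=GGBB L=RROO
After move 3 (F'): F=BGBG U=WWOR R=YOYR D=ROYY L=RWOW
Query 1: D[0] = R
Query 2: B[2] = B
Query 3: L[3] = W
Query 4: U[3] = R

Answer: R B W R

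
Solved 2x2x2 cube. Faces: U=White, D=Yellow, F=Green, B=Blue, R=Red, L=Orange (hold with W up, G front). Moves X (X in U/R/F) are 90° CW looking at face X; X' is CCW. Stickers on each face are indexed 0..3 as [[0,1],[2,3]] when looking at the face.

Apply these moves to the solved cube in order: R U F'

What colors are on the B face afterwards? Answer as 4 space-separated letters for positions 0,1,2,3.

After move 1 (R): R=RRRR U=WGWG F=GYGY D=YBYB B=WBWB
After move 2 (U): U=WWGG F=RRGY R=WBRR B=OOWB L=GYOO
After move 3 (F'): F=RYRG U=WWWR R=BBYR D=YOYB L=GGOG
Query: B face = OOWB

Answer: O O W B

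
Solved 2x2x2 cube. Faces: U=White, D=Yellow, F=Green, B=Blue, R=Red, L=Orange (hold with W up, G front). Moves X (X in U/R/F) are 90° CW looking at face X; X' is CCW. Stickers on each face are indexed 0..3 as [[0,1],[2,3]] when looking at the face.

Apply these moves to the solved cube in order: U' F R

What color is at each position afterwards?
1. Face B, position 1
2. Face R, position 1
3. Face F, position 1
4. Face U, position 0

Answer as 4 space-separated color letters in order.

Answer: R W G W

Derivation:
After move 1 (U'): U=WWWW F=OOGG R=GGRR B=RRBB L=BBOO
After move 2 (F): F=GOGO U=WWOB R=WGWR D=RGYY L=BYOY
After move 3 (R): R=WWRG U=WOOO F=GGGY D=RBYR B=BRWB
Query 1: B[1] = R
Query 2: R[1] = W
Query 3: F[1] = G
Query 4: U[0] = W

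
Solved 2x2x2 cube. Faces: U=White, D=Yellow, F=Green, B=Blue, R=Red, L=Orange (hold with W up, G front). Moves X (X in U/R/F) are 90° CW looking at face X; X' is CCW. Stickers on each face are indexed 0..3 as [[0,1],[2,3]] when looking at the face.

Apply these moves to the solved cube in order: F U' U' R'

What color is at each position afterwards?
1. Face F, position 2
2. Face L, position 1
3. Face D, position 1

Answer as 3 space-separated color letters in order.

After move 1 (F): F=GGGG U=WWOO R=WRWR D=RRYY L=OYOY
After move 2 (U'): U=WOWO F=OYGG R=GGWR B=WRBB L=BBOY
After move 3 (U'): U=OOWW F=BBGG R=OYWR B=GGBB L=WROY
After move 4 (R'): R=YROW U=OBWG F=BOGW D=RBYG B=YGRB
Query 1: F[2] = G
Query 2: L[1] = R
Query 3: D[1] = B

Answer: G R B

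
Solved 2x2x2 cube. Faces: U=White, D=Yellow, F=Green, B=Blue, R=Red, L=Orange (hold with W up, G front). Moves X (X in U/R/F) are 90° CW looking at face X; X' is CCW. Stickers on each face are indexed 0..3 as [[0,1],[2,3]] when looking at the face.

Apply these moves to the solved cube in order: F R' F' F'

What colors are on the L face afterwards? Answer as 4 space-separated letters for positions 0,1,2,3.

After move 1 (F): F=GGGG U=WWOO R=WRWR D=RRYY L=OYOY
After move 2 (R'): R=RRWW U=WBOB F=GWGO D=RGYG B=YBRB
After move 3 (F'): F=WOGG U=WBRW R=GRRW D=YYYG L=OBOO
After move 4 (F'): F=OGWG U=WBGR R=YRYW D=BOYG L=OWOR
Query: L face = OWOR

Answer: O W O R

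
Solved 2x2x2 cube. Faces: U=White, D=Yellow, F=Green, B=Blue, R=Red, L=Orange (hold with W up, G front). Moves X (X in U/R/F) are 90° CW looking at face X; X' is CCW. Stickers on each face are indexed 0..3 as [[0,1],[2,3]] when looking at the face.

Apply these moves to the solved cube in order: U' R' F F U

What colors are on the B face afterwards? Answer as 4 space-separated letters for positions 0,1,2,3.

After move 1 (U'): U=WWWW F=OOGG R=GGRR B=RRBB L=BBOO
After move 2 (R'): R=GRGR U=WBWR F=OWGW D=YOYG B=YRYB
After move 3 (F): F=GOWW U=WBOB R=WRRR D=GGYG L=BYOO
After move 4 (F): F=WGWO U=WBOY R=ORBR D=RWYG L=BGOG
After move 5 (U): U=OWYB F=ORWO R=YRBR B=BGYB L=WGOG
Query: B face = BGYB

Answer: B G Y B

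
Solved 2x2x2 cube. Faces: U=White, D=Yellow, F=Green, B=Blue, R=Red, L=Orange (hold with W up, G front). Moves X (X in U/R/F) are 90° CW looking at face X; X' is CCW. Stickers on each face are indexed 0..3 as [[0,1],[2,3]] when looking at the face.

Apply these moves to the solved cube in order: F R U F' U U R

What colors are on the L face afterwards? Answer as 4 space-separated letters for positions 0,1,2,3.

Answer: B B O G

Derivation:
After move 1 (F): F=GGGG U=WWOO R=WRWR D=RRYY L=OYOY
After move 2 (R): R=WWRR U=WGOG F=GRGY D=RBYB B=OBWB
After move 3 (U): U=OWGG F=WWGY R=OBRR B=OYWB L=GROY
After move 4 (F'): F=WYWG U=OWOR R=BBRR D=RYYB L=GGOG
After move 5 (U): U=OORW F=BBWG R=OYRR B=GGWB L=WYOG
After move 6 (U): U=ROWO F=OYWG R=GGRR B=WYWB L=BBOG
After move 7 (R): R=RGRG U=RYWG F=OYWB D=RWYW B=OYOB
Query: L face = BBOG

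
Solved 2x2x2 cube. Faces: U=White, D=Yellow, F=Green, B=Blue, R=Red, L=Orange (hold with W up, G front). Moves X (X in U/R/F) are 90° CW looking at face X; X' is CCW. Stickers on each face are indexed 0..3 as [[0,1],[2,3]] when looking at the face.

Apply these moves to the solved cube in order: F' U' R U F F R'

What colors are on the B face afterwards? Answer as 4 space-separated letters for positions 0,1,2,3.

Answer: Y B G B

Derivation:
After move 1 (F'): F=GGGG U=WWRR R=YRYR D=OOYY L=OWOW
After move 2 (U'): U=WRWR F=OWGG R=GGYR B=YRBB L=BBOW
After move 3 (R): R=YGRG U=WWWG F=OOGY D=OBYY B=RRRB
After move 4 (U): U=WWGW F=YGGY R=RRRG B=BBRB L=OOOW
After move 5 (F): F=GYYG U=WWWO R=GRWG D=RRYY L=OOOB
After move 6 (F): F=YGGY U=WWBO R=WROG D=WGYY L=OROR
After move 7 (R'): R=RGWO U=WRBB F=YWGO D=WGYY B=YBGB
Query: B face = YBGB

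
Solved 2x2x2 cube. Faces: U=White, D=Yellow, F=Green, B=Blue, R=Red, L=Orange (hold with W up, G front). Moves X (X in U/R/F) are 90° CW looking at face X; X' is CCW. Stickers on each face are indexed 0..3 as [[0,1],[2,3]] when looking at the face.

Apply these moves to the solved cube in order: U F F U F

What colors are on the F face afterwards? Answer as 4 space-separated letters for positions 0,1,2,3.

Answer: R O R B

Derivation:
After move 1 (U): U=WWWW F=RRGG R=BBRR B=OOBB L=GGOO
After move 2 (F): F=GRGR U=WWOG R=WBWR D=RBYY L=GYOY
After move 3 (F): F=GGRR U=WWYY R=OBGR D=WWYY L=GROB
After move 4 (U): U=YWYW F=OBRR R=OOGR B=GRBB L=GGOB
After move 5 (F): F=RORB U=YWBG R=YOWR D=GOYY L=GWOW
Query: F face = RORB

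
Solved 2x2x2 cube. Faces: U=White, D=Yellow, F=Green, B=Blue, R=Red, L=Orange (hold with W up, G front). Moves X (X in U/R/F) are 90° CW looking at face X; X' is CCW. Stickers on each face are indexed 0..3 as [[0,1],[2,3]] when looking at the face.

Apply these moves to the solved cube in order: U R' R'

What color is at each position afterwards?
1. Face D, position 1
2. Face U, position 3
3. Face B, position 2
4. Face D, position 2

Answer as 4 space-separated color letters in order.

Answer: W Y R Y

Derivation:
After move 1 (U): U=WWWW F=RRGG R=BBRR B=OOBB L=GGOO
After move 2 (R'): R=BRBR U=WBWO F=RWGW D=YRYG B=YOYB
After move 3 (R'): R=RRBB U=WYWY F=RBGO D=YWYW B=GORB
Query 1: D[1] = W
Query 2: U[3] = Y
Query 3: B[2] = R
Query 4: D[2] = Y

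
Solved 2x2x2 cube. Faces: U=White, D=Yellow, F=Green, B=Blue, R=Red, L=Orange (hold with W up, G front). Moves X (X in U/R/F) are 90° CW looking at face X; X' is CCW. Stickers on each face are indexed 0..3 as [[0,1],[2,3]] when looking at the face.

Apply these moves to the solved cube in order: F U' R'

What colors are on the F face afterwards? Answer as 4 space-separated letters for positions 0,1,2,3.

Answer: O O G O

Derivation:
After move 1 (F): F=GGGG U=WWOO R=WRWR D=RRYY L=OYOY
After move 2 (U'): U=WOWO F=OYGG R=GGWR B=WRBB L=BBOY
After move 3 (R'): R=GRGW U=WBWW F=OOGO D=RYYG B=YRRB
Query: F face = OOGO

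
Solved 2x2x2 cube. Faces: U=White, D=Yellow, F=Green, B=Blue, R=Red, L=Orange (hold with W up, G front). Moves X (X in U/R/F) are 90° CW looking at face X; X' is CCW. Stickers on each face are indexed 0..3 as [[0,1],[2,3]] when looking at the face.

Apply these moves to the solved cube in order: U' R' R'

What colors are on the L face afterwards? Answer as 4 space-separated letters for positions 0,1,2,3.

Answer: B B O O

Derivation:
After move 1 (U'): U=WWWW F=OOGG R=GGRR B=RRBB L=BBOO
After move 2 (R'): R=GRGR U=WBWR F=OWGW D=YOYG B=YRYB
After move 3 (R'): R=RRGG U=WYWY F=OBGR D=YWYW B=GROB
Query: L face = BBOO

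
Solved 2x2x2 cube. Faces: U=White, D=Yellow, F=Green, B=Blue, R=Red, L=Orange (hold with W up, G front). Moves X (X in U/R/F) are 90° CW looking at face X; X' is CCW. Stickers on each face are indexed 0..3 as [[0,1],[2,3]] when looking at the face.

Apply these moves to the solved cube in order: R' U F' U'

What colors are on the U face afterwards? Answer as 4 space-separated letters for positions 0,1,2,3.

After move 1 (R'): R=RRRR U=WBWB F=GWGW D=YGYG B=YBYB
After move 2 (U): U=WWBB F=RRGW R=YBRR B=OOYB L=GWOO
After move 3 (F'): F=RWRG U=WWYR R=GBYR D=WOYG L=GBOB
After move 4 (U'): U=WRWY F=GBRG R=RWYR B=GBYB L=OOOB
Query: U face = WRWY

Answer: W R W Y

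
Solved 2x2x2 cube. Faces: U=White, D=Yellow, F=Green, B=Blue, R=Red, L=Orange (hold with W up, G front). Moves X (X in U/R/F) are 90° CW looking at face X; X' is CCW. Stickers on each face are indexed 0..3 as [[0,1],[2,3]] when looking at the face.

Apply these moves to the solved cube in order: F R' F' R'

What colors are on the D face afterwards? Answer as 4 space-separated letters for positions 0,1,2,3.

Answer: Y O Y G

Derivation:
After move 1 (F): F=GGGG U=WWOO R=WRWR D=RRYY L=OYOY
After move 2 (R'): R=RRWW U=WBOB F=GWGO D=RGYG B=YBRB
After move 3 (F'): F=WOGG U=WBRW R=GRRW D=YYYG L=OBOO
After move 4 (R'): R=RWGR U=WRRY F=WBGW D=YOYG B=GBYB
Query: D face = YOYG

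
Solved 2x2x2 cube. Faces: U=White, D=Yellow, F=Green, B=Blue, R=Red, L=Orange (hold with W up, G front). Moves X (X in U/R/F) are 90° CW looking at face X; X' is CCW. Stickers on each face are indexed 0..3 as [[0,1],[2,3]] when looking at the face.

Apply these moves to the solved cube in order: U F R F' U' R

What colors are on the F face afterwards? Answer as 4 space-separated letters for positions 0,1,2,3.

After move 1 (U): U=WWWW F=RRGG R=BBRR B=OOBB L=GGOO
After move 2 (F): F=GRGR U=WWOG R=WBWR D=RBYY L=GYOY
After move 3 (R): R=WWRB U=WROR F=GBGY D=RBYO B=GOWB
After move 4 (F'): F=BYGG U=WRWR R=BWRB D=YYYO L=GROO
After move 5 (U'): U=RRWW F=GRGG R=BYRB B=BWWB L=GOOO
After move 6 (R): R=RBBY U=RRWG F=GYGO D=YWYB B=WWRB
Query: F face = GYGO

Answer: G Y G O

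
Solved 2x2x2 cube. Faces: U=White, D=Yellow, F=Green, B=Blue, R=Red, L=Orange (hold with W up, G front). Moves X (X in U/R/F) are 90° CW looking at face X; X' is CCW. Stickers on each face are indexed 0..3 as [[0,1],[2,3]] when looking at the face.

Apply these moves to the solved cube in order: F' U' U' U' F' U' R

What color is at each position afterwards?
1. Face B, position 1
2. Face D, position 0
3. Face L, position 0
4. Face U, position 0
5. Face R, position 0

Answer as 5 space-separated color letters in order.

After move 1 (F'): F=GGGG U=WWRR R=YRYR D=OOYY L=OWOW
After move 2 (U'): U=WRWR F=OWGG R=GGYR B=YRBB L=BBOW
After move 3 (U'): U=RRWW F=BBGG R=OWYR B=GGBB L=YROW
After move 4 (U'): U=RWRW F=YRGG R=BBYR B=OWBB L=GGOW
After move 5 (F'): F=RGYG U=RWBY R=OBOR D=GWYY L=GWOR
After move 6 (U'): U=WYRB F=GWYG R=RGOR B=OBBB L=OWOR
After move 7 (R): R=ORRG U=WWRG F=GWYY D=GBYO B=BBYB
Query 1: B[1] = B
Query 2: D[0] = G
Query 3: L[0] = O
Query 4: U[0] = W
Query 5: R[0] = O

Answer: B G O W O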